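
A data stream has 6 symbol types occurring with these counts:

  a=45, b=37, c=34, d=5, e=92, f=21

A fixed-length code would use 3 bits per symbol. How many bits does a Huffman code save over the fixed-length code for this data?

158

Fixed-length: 3 bits × 234 symbols = 702 bits.
Huffman merges:
combine d(5), f(21) → 26
combine 26, c(34) → 60
combine b(37), a(45) → 82
combine 60, 82 → 142
combine e(92), 142 → 234
Huffman total = 26 + 60 + 82 + 142 + 234 = 544 bits.
Saving = 702 − 544 = 158 bits.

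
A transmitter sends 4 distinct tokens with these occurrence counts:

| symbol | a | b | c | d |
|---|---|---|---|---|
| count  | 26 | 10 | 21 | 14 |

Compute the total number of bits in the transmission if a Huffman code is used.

140

Greedily combine the two least-frequent nodes:
b(10) + d(14) → 24
c(21) + 24 → 45
a(26) + 45 → 71
Each symbol's bit-cost is frequency × depth; summing gives 140 bits (equivalently 24 + 45 + 71).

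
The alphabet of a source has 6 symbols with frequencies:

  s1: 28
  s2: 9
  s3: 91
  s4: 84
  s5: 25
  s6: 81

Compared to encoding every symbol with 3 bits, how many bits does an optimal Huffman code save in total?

222

Fixed-length: 3 bits × 318 symbols = 954 bits.
Huffman merges:
s2(9) + s5(25) → 34
s1(28) + 34 → 62
62 + s6(81) → 143
s4(84) + s3(91) → 175
143 + 175 → 318
Huffman total = 34 + 62 + 143 + 175 + 318 = 732 bits.
Saving = 954 − 732 = 222 bits.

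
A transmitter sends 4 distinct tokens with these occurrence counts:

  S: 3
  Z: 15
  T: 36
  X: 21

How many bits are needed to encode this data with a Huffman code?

Build the Huffman tree bottom-up:
merge S(3) and Z(15): 18
merge 18 and X(21): 39
merge T(36) and 39: 75
Each symbol's bit-cost is frequency × depth; summing gives 132 bits (equivalently 18 + 39 + 75).

132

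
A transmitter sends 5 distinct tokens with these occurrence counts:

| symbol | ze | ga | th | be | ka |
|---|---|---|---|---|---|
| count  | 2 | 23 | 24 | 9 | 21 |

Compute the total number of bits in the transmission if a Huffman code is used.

Greedily combine the two least-frequent nodes:
combine ze(2), be(9) → 11
combine 11, ka(21) → 32
combine ga(23), th(24) → 47
combine 32, 47 → 79
Each symbol's bit-cost is frequency × depth; summing gives 169 bits (equivalently 11 + 32 + 47 + 79).

169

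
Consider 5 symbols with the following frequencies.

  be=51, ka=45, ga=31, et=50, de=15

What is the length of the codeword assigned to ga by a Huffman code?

Repeatedly merge the two smallest:
combine de(15), ga(31) → 46
combine ka(45), 46 → 91
combine et(50), be(51) → 101
combine 91, 101 → 192
ga's leaf is at depth 3, giving a 3-bit codeword.

3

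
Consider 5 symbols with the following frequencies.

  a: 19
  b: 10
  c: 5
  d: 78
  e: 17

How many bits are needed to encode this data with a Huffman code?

227

Build the Huffman tree bottom-up:
combine c(5), b(10) → 15
combine 15, e(17) → 32
combine a(19), 32 → 51
combine 51, d(78) → 129
The encoded length is the sum of every internal node's weight: 15 + 32 + 51 + 129 = 227 bits.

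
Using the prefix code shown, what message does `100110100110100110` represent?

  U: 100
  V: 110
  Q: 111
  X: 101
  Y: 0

Read left to right; each codeword is recognised as soon as it completes (prefix code):
  100→U | 110→V | 100→U | 110→V | 100→U | 110→V
Decoded message: UVUVUV

UVUVUV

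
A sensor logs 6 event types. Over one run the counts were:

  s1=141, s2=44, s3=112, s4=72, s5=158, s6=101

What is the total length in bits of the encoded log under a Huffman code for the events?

Build the Huffman tree bottom-up:
combine s2(44), s4(72) → 116
combine s6(101), s3(112) → 213
combine 116, s1(141) → 257
combine s5(158), 213 → 371
combine 257, 371 → 628
The encoded length is the sum of every internal node's weight: 116 + 213 + 257 + 371 + 628 = 1585 bits.

1585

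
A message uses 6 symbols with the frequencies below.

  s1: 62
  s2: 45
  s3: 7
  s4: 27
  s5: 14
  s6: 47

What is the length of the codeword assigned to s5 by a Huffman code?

Huffman merges, smallest pair first:
merge s3(7) and s5(14): 21
merge 21 and s4(27): 48
merge s2(45) and s6(47): 92
merge 48 and s1(62): 110
merge 92 and 110: 202
s5 sits 4 levels below the root, so its codeword is 4 bits.

4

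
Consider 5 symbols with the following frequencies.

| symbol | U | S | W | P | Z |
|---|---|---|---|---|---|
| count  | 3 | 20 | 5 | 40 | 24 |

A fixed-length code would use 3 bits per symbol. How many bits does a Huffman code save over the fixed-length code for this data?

96

Fixed-length: 3 bits × 92 symbols = 276 bits.
Huffman merges:
combine U(3), W(5) → 8
combine 8, S(20) → 28
combine Z(24), 28 → 52
combine P(40), 52 → 92
Huffman total = 8 + 28 + 52 + 92 = 180 bits.
Saving = 276 − 180 = 96 bits.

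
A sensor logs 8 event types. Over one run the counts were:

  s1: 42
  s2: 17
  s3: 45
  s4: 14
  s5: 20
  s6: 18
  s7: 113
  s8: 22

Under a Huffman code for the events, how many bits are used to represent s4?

Build the tree from the bottom:
s4(14) + s2(17) → 31
s6(18) + s5(20) → 38
s8(22) + 31 → 53
38 + s1(42) → 80
s3(45) + 53 → 98
80 + 98 → 178
s7(113) + 178 → 291
s4 sits 5 levels below the root, so its codeword is 5 bits.

5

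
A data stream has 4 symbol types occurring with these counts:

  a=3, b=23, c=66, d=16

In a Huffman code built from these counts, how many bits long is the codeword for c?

1

Huffman merges, smallest pair first:
combine a(3), d(16) → 19
combine 19, b(23) → 42
combine 42, c(66) → 108
c is a child of the root — depth 1, so its codeword is a single bit.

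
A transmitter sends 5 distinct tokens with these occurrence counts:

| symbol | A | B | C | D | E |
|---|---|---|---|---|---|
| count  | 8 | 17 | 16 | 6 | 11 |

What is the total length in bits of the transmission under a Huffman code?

130

Merge the two smallest weights repeatedly:
merge D(6) and A(8): 14
merge E(11) and 14: 25
merge C(16) and B(17): 33
merge 25 and 33: 58
Total encoded bits = sum of merged weights = 14 + 25 + 33 + 58 = 130.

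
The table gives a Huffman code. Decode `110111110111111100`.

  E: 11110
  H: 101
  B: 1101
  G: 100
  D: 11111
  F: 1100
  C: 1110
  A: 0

Read left to right; each codeword is recognised as soon as it completes (prefix code):
  1101→B | 11110→E | 11111→D | 1100→F
Decoded message: BEDF

BEDF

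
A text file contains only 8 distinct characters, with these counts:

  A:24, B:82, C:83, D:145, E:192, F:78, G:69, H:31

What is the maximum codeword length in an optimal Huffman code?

5

Merge the two lowest-weight nodes at each step:
A(24) + H(31) → 55
55 + G(69) → 124
F(78) + B(82) → 160
C(83) + 124 → 207
D(145) + 160 → 305
E(192) + 207 → 399
305 + 399 → 704
The first pair merged (A, H) ends up deepest, at depth 5.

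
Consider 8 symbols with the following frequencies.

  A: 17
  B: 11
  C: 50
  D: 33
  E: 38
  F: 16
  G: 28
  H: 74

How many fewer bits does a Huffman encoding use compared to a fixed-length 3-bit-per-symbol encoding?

Fixed-length: 3 bits × 267 symbols = 801 bits.
Huffman merges:
combine B(11), F(16) → 27
combine A(17), 27 → 44
combine G(28), D(33) → 61
combine E(38), 44 → 82
combine C(50), 61 → 111
combine H(74), 82 → 156
combine 111, 156 → 267
Huffman total = 27 + 44 + 61 + 82 + 111 + 156 + 267 = 748 bits.
Saving = 801 − 748 = 53 bits.

53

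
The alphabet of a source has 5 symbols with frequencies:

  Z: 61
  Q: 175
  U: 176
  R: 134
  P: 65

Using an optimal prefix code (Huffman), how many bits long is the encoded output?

1348

Merge the two smallest weights repeatedly:
Z(61) + P(65) → 126
126 + R(134) → 260
Q(175) + U(176) → 351
260 + 351 → 611
Total encoded bits = sum of merged weights = 126 + 260 + 351 + 611 = 1348.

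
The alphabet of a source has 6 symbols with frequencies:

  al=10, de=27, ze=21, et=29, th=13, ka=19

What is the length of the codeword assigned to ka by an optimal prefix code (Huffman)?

3

Huffman merges, smallest pair first:
al(10) + th(13) → 23
ka(19) + ze(21) → 40
23 + de(27) → 50
et(29) + 40 → 69
50 + 69 → 119
The subtree containing ka is merged 3 times, so code length = 3.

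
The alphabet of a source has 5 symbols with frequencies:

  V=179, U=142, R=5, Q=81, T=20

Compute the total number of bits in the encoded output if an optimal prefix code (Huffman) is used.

Greedily combine the two least-frequent nodes:
combine R(5), T(20) → 25
combine 25, Q(81) → 106
combine 106, U(142) → 248
combine V(179), 248 → 427
Total encoded bits = sum of merged weights = 25 + 106 + 248 + 427 = 806.

806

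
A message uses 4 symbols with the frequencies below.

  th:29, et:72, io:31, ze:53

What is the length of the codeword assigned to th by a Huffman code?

Repeatedly merge the two smallest:
combine th(29), io(31) → 60
combine ze(53), 60 → 113
combine et(72), 113 → 185
The subtree containing th is merged 3 times, so code length = 3.

3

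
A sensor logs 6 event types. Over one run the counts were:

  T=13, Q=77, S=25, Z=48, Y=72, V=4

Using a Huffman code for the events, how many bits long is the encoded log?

Merge the two smallest weights repeatedly:
merge V(4) and T(13): 17
merge 17 and S(25): 42
merge 42 and Z(48): 90
merge Y(72) and Q(77): 149
merge 90 and 149: 239
Each symbol's bit-cost is frequency × depth; summing gives 537 bits (equivalently 17 + 42 + 90 + 149 + 239).

537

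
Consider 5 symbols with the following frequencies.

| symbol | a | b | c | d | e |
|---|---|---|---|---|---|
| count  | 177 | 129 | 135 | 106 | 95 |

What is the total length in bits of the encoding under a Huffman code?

1485

Build the Huffman tree bottom-up:
merge e(95) and d(106): 201
merge b(129) and c(135): 264
merge a(177) and 201: 378
merge 264 and 378: 642
Each symbol's bit-cost is frequency × depth; summing gives 1485 bits (equivalently 201 + 264 + 378 + 642).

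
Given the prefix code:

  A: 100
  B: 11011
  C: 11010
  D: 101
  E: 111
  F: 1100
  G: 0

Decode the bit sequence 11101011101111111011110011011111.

Read left to right; each codeword is recognised as soon as it completes (prefix code):
  111→E | 0→G | 101→D | 11011→B | 111→E | 11011→B | 1100→F | 11011→B | 111→E
Decoded message: EGDBEBFBE

EGDBEBFBE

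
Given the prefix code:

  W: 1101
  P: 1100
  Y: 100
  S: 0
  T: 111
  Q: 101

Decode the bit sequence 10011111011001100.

YTWYP

Read left to right; each codeword is recognised as soon as it completes (prefix code):
  100→Y | 111→T | 1101→W | 100→Y | 1100→P
Decoded message: YTWYP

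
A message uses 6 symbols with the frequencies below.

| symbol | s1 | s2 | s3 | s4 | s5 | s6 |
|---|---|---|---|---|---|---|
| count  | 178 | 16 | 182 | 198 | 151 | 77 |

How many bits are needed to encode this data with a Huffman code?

Greedily combine the two least-frequent nodes:
combine s2(16), s6(77) → 93
combine 93, s5(151) → 244
combine s1(178), s3(182) → 360
combine s4(198), 244 → 442
combine 360, 442 → 802
The encoded length is the sum of every internal node's weight: 93 + 244 + 360 + 442 + 802 = 1941 bits.

1941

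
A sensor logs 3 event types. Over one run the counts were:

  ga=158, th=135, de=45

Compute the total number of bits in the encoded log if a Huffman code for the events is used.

518

Greedily combine the two least-frequent nodes:
de(45) + th(135) → 180
ga(158) + 180 → 338
The encoded length is the sum of every internal node's weight: 180 + 338 = 518 bits.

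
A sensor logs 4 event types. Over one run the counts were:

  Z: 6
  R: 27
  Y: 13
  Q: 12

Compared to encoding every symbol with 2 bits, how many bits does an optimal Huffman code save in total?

9

Fixed-length: 2 bits × 58 symbols = 116 bits.
Huffman merges:
Z(6) + Q(12) → 18
Y(13) + 18 → 31
R(27) + 31 → 58
Huffman total = 18 + 31 + 58 = 107 bits.
Saving = 116 − 107 = 9 bits.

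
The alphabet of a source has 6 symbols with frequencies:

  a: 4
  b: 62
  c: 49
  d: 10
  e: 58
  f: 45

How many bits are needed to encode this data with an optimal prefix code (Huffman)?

529

Merge the two smallest weights repeatedly:
merge a(4) and d(10): 14
merge 14 and f(45): 59
merge c(49) and e(58): 107
merge 59 and b(62): 121
merge 107 and 121: 228
Total encoded bits = sum of merged weights = 14 + 59 + 107 + 121 + 228 = 529.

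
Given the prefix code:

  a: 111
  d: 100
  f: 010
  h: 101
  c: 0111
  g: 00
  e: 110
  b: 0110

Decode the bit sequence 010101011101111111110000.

Read left to right; each codeword is recognised as soon as it completes (prefix code):
  010→f | 101→h | 0111→c | 0111→c | 111→a | 111→a | 00→g | 00→g
Decoded message: fhccaagg

fhccaagg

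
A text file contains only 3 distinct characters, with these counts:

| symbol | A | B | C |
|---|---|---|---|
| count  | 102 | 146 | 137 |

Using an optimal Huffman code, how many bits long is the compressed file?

Merge the two smallest weights repeatedly:
combine A(102), C(137) → 239
combine B(146), 239 → 385
The encoded length is the sum of every internal node's weight: 239 + 385 = 624 bits.

624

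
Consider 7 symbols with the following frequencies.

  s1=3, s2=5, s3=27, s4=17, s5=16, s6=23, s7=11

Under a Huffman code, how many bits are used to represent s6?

Repeatedly merge the two smallest:
s1(3) + s2(5) → 8
8 + s7(11) → 19
s5(16) + s4(17) → 33
19 + s6(23) → 42
s3(27) + 33 → 60
42 + 60 → 102
s6 sits 2 levels below the root, so its codeword is 2 bits.

2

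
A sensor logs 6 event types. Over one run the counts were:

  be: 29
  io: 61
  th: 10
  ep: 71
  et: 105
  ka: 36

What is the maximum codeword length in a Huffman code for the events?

Merge the two lowest-weight nodes at each step:
merge th(10) and be(29): 39
merge ka(36) and 39: 75
merge io(61) and ep(71): 132
merge 75 and et(105): 180
merge 132 and 180: 312
Maximum depth reached is 4.

4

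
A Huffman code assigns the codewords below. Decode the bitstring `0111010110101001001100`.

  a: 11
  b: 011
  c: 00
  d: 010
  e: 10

beeadedbc

Read left to right; each codeword is recognised as soon as it completes (prefix code):
  011→b | 10→e | 10→e | 11→a | 010→d | 10→e | 010→d | 011→b | 00→c
Decoded message: beeadedbc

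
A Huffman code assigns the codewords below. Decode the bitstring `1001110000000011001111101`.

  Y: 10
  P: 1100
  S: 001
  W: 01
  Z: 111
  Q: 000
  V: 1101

Read left to right; each codeword is recognised as soon as it completes (prefix code):
  10→Y | 01→W | 1100→P | 000→Q | 000→Q | 1100→P | 111→Z | 1101→V
Decoded message: YWPQQPZV

YWPQQPZV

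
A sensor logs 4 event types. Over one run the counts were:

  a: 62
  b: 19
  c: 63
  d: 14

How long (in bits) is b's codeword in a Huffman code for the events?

3

Huffman merges, smallest pair first:
merge d(14) and b(19): 33
merge 33 and a(62): 95
merge c(63) and 95: 158
The subtree containing b is merged 3 times, so code length = 3.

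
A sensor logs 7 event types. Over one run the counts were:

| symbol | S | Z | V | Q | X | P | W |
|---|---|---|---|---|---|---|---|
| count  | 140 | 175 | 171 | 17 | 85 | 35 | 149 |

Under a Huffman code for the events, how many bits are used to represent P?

5

Build the tree from the bottom:
combine Q(17), P(35) → 52
combine 52, X(85) → 137
combine 137, S(140) → 277
combine W(149), V(171) → 320
combine Z(175), 277 → 452
combine 320, 452 → 772
The subtree containing P is merged 5 times, so code length = 5.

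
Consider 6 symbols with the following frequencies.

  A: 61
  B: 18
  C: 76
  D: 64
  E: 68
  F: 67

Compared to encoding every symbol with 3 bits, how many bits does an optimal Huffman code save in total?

144

Fixed-length: 3 bits × 354 symbols = 1062 bits.
Huffman merges:
merge B(18) and A(61): 79
merge D(64) and F(67): 131
merge E(68) and C(76): 144
merge 79 and 131: 210
merge 144 and 210: 354
Huffman total = 79 + 131 + 144 + 210 + 354 = 918 bits.
Saving = 1062 − 918 = 144 bits.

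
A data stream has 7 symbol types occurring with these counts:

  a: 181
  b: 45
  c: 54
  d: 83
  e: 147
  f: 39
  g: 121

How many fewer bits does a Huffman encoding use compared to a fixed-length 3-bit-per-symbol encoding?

244

Fixed-length: 3 bits × 670 symbols = 2010 bits.
Huffman merges:
merge f(39) and b(45): 84
merge c(54) and d(83): 137
merge 84 and g(121): 205
merge 137 and e(147): 284
merge a(181) and 205: 386
merge 284 and 386: 670
Huffman total = 84 + 137 + 205 + 284 + 386 + 670 = 1766 bits.
Saving = 2010 − 1766 = 244 bits.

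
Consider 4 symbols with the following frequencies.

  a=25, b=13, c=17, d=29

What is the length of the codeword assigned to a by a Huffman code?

2

Repeatedly merge the two smallest:
merge b(13) and c(17): 30
merge a(25) and d(29): 54
merge 30 and 54: 84
The subtree containing a is merged 2 times, so code length = 2.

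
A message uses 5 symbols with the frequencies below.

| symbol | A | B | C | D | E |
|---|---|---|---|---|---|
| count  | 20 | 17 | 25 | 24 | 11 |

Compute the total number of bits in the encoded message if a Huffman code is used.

222

Build the Huffman tree bottom-up:
merge E(11) and B(17): 28
merge A(20) and D(24): 44
merge C(25) and 28: 53
merge 44 and 53: 97
The encoded length is the sum of every internal node's weight: 28 + 44 + 53 + 97 = 222 bits.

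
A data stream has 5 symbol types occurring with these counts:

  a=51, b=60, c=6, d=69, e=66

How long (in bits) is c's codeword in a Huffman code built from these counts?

Huffman merges, smallest pair first:
c(6) + a(51) → 57
57 + b(60) → 117
e(66) + d(69) → 135
117 + 135 → 252
c sits 3 levels below the root, so its codeword is 3 bits.

3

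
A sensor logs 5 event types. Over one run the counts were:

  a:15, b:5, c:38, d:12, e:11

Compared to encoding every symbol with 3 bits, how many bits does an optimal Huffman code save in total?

76

Fixed-length: 3 bits × 81 symbols = 243 bits.
Huffman merges:
b(5) + e(11) → 16
d(12) + a(15) → 27
16 + 27 → 43
c(38) + 43 → 81
Huffman total = 16 + 27 + 43 + 81 = 167 bits.
Saving = 243 − 167 = 76 bits.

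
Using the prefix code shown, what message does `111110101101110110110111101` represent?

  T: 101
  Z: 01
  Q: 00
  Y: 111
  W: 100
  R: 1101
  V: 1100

YRZTRTTYZ

Read left to right; each codeword is recognised as soon as it completes (prefix code):
  111→Y | 1101→R | 01→Z | 101→T | 1101→R | 101→T | 101→T | 111→Y | 01→Z
Decoded message: YRZTRTTYZ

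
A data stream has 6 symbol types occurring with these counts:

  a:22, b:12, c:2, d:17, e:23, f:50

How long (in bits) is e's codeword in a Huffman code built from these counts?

3

Build the tree from the bottom:
combine c(2), b(12) → 14
combine 14, d(17) → 31
combine a(22), e(23) → 45
combine 31, 45 → 76
combine f(50), 76 → 126
e's leaf is at depth 3, giving a 3-bit codeword.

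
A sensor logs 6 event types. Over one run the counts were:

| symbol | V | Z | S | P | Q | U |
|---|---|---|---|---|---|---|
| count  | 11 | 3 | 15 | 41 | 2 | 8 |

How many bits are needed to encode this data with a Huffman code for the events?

161

Merge the two smallest weights repeatedly:
merge Q(2) and Z(3): 5
merge 5 and U(8): 13
merge V(11) and 13: 24
merge S(15) and 24: 39
merge 39 and P(41): 80
The encoded length is the sum of every internal node's weight: 5 + 13 + 24 + 39 + 80 = 161 bits.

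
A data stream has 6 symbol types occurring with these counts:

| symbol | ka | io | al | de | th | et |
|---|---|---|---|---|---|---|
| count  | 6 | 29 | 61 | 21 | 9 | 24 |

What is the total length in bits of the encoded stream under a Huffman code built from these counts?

Merge the two smallest weights repeatedly:
merge ka(6) and th(9): 15
merge 15 and de(21): 36
merge et(24) and io(29): 53
merge 36 and 53: 89
merge al(61) and 89: 150
Total encoded bits = sum of merged weights = 15 + 36 + 53 + 89 + 150 = 343.

343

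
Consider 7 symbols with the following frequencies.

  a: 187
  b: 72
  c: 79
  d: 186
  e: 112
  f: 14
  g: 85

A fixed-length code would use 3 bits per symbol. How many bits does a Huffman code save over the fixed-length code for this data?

287

Fixed-length: 3 bits × 735 symbols = 2205 bits.
Huffman merges:
combine f(14), b(72) → 86
combine c(79), g(85) → 164
combine 86, e(112) → 198
combine 164, d(186) → 350
combine a(187), 198 → 385
combine 350, 385 → 735
Huffman total = 86 + 164 + 198 + 350 + 385 + 735 = 1918 bits.
Saving = 2205 − 1918 = 287 bits.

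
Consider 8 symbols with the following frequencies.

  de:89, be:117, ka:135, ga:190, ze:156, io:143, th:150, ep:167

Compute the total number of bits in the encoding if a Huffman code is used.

Build the Huffman tree bottom-up:
merge de(89) and be(117): 206
merge ka(135) and io(143): 278
merge th(150) and ze(156): 306
merge ep(167) and ga(190): 357
merge 206 and 278: 484
merge 306 and 357: 663
merge 484 and 663: 1147
Total encoded bits = sum of merged weights = 206 + 278 + 306 + 357 + 484 + 663 + 1147 = 3441.

3441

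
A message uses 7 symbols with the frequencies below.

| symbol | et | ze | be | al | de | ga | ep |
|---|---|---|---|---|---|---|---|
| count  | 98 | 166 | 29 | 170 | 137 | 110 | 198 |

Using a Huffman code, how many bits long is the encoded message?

Greedily combine the two least-frequent nodes:
combine be(29), et(98) → 127
combine ga(110), 127 → 237
combine de(137), ze(166) → 303
combine al(170), ep(198) → 368
combine 237, 303 → 540
combine 368, 540 → 908
The encoded length is the sum of every internal node's weight: 127 + 237 + 303 + 368 + 540 + 908 = 2483 bits.

2483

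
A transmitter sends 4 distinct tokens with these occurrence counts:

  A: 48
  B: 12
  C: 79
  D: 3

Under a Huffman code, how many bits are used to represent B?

3

Huffman merges, smallest pair first:
merge D(3) and B(12): 15
merge 15 and A(48): 63
merge 63 and C(79): 142
B sits 3 levels below the root, so its codeword is 3 bits.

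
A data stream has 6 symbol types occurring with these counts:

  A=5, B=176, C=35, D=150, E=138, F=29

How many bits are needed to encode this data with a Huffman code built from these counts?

1169

Build the Huffman tree bottom-up:
A(5) + F(29) → 34
34 + C(35) → 69
69 + E(138) → 207
D(150) + B(176) → 326
207 + 326 → 533
Total encoded bits = sum of merged weights = 34 + 69 + 207 + 326 + 533 = 1169.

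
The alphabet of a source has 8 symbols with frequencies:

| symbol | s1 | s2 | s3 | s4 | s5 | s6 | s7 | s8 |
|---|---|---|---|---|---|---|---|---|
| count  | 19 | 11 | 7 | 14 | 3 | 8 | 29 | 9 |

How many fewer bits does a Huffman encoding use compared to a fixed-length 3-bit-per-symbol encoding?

21

Fixed-length: 3 bits × 100 symbols = 300 bits.
Huffman merges:
s5(3) + s3(7) → 10
s6(8) + s8(9) → 17
10 + s2(11) → 21
s4(14) + 17 → 31
s1(19) + 21 → 40
s7(29) + 31 → 60
40 + 60 → 100
Huffman total = 10 + 17 + 21 + 31 + 40 + 60 + 100 = 279 bits.
Saving = 300 − 279 = 21 bits.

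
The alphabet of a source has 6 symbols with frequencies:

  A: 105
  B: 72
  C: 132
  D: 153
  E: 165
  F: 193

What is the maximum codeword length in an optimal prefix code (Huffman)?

3

Merge the two lowest-weight nodes at each step:
merge B(72) and A(105): 177
merge C(132) and D(153): 285
merge E(165) and 177: 342
merge F(193) and 285: 478
merge 342 and 478: 820
The rarest symbols sit at the bottom; the longest codeword is 3 bits.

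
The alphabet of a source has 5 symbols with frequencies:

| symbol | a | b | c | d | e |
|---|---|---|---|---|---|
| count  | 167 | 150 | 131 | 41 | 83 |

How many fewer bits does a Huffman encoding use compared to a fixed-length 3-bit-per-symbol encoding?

Fixed-length: 3 bits × 572 symbols = 1716 bits.
Huffman merges:
merge d(41) and e(83): 124
merge 124 and c(131): 255
merge b(150) and a(167): 317
merge 255 and 317: 572
Huffman total = 124 + 255 + 317 + 572 = 1268 bits.
Saving = 1716 − 1268 = 448 bits.

448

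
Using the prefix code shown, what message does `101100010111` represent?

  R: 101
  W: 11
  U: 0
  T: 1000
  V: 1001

RTRW

Read left to right; each codeword is recognised as soon as it completes (prefix code):
  101→R | 1000→T | 101→R | 11→W
Decoded message: RTRW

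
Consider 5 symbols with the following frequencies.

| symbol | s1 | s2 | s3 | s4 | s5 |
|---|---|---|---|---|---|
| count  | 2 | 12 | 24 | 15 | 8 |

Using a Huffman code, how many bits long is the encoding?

Greedily combine the two least-frequent nodes:
s1(2) + s5(8) → 10
10 + s2(12) → 22
s4(15) + 22 → 37
s3(24) + 37 → 61
Total encoded bits = sum of merged weights = 10 + 22 + 37 + 61 = 130.

130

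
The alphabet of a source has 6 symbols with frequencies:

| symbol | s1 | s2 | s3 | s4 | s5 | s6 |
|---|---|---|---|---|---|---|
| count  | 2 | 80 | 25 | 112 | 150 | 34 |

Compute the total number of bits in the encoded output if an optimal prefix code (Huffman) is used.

Merge the two smallest weights repeatedly:
merge s1(2) and s3(25): 27
merge 27 and s6(34): 61
merge 61 and s2(80): 141
merge s4(112) and 141: 253
merge s5(150) and 253: 403
Total encoded bits = sum of merged weights = 27 + 61 + 141 + 253 + 403 = 885.

885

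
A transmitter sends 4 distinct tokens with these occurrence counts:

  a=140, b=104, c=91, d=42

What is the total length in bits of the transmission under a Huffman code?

Merge the two smallest weights repeatedly:
d(42) + c(91) → 133
b(104) + 133 → 237
a(140) + 237 → 377
Each symbol's bit-cost is frequency × depth; summing gives 747 bits (equivalently 133 + 237 + 377).

747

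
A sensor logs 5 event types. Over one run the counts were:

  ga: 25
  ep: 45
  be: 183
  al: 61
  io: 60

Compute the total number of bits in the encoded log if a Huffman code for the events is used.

756

Greedily combine the two least-frequent nodes:
merge ga(25) and ep(45): 70
merge io(60) and al(61): 121
merge 70 and 121: 191
merge be(183) and 191: 374
The encoded length is the sum of every internal node's weight: 70 + 121 + 191 + 374 = 756 bits.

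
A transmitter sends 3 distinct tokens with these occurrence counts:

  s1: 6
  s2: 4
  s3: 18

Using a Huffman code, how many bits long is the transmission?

38

Merge the two smallest weights repeatedly:
merge s2(4) and s1(6): 10
merge 10 and s3(18): 28
Total encoded bits = sum of merged weights = 10 + 28 = 38.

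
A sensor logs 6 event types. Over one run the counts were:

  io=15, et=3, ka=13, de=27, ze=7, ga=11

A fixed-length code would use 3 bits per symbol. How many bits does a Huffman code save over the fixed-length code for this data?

Fixed-length: 3 bits × 76 symbols = 228 bits.
Huffman merges:
et(3) + ze(7) → 10
10 + ga(11) → 21
ka(13) + io(15) → 28
21 + de(27) → 48
28 + 48 → 76
Huffman total = 10 + 21 + 28 + 48 + 76 = 183 bits.
Saving = 228 − 183 = 45 bits.

45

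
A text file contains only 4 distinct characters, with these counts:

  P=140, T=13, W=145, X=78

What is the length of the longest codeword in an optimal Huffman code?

Merge the two lowest-weight nodes at each step:
merge T(13) and X(78): 91
merge 91 and P(140): 231
merge W(145) and 231: 376
Maximum depth reached is 3.

3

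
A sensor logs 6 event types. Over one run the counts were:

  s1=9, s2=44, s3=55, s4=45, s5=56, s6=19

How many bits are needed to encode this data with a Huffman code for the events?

556

Merge the two smallest weights repeatedly:
combine s1(9), s6(19) → 28
combine 28, s2(44) → 72
combine s4(45), s3(55) → 100
combine s5(56), 72 → 128
combine 100, 128 → 228
Each symbol's bit-cost is frequency × depth; summing gives 556 bits (equivalently 28 + 72 + 100 + 128 + 228).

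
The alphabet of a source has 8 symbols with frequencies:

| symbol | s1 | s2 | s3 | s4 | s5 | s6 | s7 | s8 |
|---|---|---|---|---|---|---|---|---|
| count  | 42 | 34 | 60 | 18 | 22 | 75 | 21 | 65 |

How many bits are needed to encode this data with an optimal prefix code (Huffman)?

966

Merge the two smallest weights repeatedly:
s4(18) + s7(21) → 39
s5(22) + s2(34) → 56
39 + s1(42) → 81
56 + s3(60) → 116
s8(65) + s6(75) → 140
81 + 116 → 197
140 + 197 → 337
Each symbol's bit-cost is frequency × depth; summing gives 966 bits (equivalently 39 + 56 + 81 + 116 + 140 + 197 + 337).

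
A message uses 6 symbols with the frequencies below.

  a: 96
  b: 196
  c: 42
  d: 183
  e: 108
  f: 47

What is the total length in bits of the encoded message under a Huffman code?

1618

Build the Huffman tree bottom-up:
merge c(42) and f(47): 89
merge 89 and a(96): 185
merge e(108) and d(183): 291
merge 185 and b(196): 381
merge 291 and 381: 672
The encoded length is the sum of every internal node's weight: 89 + 185 + 291 + 381 + 672 = 1618 bits.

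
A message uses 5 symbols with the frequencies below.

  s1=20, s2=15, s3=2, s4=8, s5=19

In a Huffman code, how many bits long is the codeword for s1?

Build the tree from the bottom:
s3(2) + s4(8) → 10
10 + s2(15) → 25
s5(19) + s1(20) → 39
25 + 39 → 64
s1 sits 2 levels below the root, so its codeword is 2 bits.

2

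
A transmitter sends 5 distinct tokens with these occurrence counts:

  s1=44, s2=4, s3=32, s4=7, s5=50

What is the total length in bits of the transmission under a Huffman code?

278

Merge the two smallest weights repeatedly:
s2(4) + s4(7) → 11
11 + s3(32) → 43
43 + s1(44) → 87
s5(50) + 87 → 137
The encoded length is the sum of every internal node's weight: 11 + 43 + 87 + 137 = 278 bits.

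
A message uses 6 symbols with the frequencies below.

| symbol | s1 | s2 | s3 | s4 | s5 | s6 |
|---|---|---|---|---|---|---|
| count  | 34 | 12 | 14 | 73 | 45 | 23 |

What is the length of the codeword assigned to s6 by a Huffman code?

3

Huffman merges, smallest pair first:
combine s2(12), s3(14) → 26
combine s6(23), 26 → 49
combine s1(34), s5(45) → 79
combine 49, s4(73) → 122
combine 79, 122 → 201
s6 sits 3 levels below the root, so its codeword is 3 bits.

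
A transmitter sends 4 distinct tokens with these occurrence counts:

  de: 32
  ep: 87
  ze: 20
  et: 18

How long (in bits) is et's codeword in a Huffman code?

3

Huffman merges, smallest pair first:
merge et(18) and ze(20): 38
merge de(32) and 38: 70
merge 70 and ep(87): 157
The subtree containing et is merged 3 times, so code length = 3.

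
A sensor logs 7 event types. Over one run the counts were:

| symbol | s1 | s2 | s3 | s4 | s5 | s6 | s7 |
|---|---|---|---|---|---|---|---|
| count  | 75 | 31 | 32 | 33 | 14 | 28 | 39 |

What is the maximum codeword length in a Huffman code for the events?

3

Merge the two lowest-weight nodes at each step:
combine s5(14), s6(28) → 42
combine s2(31), s3(32) → 63
combine s4(33), s7(39) → 72
combine 42, 63 → 105
combine 72, s1(75) → 147
combine 105, 147 → 252
The rarest symbols sit at the bottom; the longest codeword is 3 bits.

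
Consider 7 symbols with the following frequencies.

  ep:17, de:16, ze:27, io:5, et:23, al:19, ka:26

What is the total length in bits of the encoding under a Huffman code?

Build the Huffman tree bottom-up:
merge io(5) and de(16): 21
merge ep(17) and al(19): 36
merge 21 and et(23): 44
merge ka(26) and ze(27): 53
merge 36 and 44: 80
merge 53 and 80: 133
Each symbol's bit-cost is frequency × depth; summing gives 367 bits (equivalently 21 + 36 + 44 + 53 + 80 + 133).

367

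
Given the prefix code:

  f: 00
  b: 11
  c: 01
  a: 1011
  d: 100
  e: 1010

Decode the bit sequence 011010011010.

Read left to right; each codeword is recognised as soon as it completes (prefix code):
  01→c | 1010→e | 01→c | 1010→e
Decoded message: cece

cece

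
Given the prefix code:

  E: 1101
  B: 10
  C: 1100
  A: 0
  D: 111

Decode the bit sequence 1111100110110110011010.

Read left to right; each codeword is recognised as soon as it completes (prefix code):
  111→D | 1100→C | 1101→E | 10→B | 1100→C | 1101→E | 0→A
Decoded message: DCEBCEA

DCEBCEA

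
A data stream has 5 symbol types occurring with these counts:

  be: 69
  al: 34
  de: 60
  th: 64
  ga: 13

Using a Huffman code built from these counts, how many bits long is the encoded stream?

Build the Huffman tree bottom-up:
combine ga(13), al(34) → 47
combine 47, de(60) → 107
combine th(64), be(69) → 133
combine 107, 133 → 240
Each symbol's bit-cost is frequency × depth; summing gives 527 bits (equivalently 47 + 107 + 133 + 240).

527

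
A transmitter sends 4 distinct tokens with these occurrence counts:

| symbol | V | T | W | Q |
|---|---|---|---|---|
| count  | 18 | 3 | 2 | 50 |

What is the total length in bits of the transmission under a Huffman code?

Greedily combine the two least-frequent nodes:
combine W(2), T(3) → 5
combine 5, V(18) → 23
combine 23, Q(50) → 73
The encoded length is the sum of every internal node's weight: 5 + 23 + 73 = 101 bits.

101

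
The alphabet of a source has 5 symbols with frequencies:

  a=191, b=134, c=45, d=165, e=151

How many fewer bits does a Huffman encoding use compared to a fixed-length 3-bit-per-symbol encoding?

Fixed-length: 3 bits × 686 symbols = 2058 bits.
Huffman merges:
c(45) + b(134) → 179
e(151) + d(165) → 316
179 + a(191) → 370
316 + 370 → 686
Huffman total = 179 + 316 + 370 + 686 = 1551 bits.
Saving = 2058 − 1551 = 507 bits.

507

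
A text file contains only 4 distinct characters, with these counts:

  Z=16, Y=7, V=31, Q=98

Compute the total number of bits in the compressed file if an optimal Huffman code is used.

Build the Huffman tree bottom-up:
merge Y(7) and Z(16): 23
merge 23 and V(31): 54
merge 54 and Q(98): 152
Total encoded bits = sum of merged weights = 23 + 54 + 152 = 229.

229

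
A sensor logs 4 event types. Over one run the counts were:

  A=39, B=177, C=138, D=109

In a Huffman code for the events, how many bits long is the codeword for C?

2

Repeatedly merge the two smallest:
combine A(39), D(109) → 148
combine C(138), 148 → 286
combine B(177), 286 → 463
C sits 2 levels below the root, so its codeword is 2 bits.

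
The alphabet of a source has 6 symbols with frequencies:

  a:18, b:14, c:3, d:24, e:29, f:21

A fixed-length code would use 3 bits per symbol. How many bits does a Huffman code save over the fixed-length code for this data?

57

Fixed-length: 3 bits × 109 symbols = 327 bits.
Huffman merges:
c(3) + b(14) → 17
17 + a(18) → 35
f(21) + d(24) → 45
e(29) + 35 → 64
45 + 64 → 109
Huffman total = 17 + 35 + 45 + 64 + 109 = 270 bits.
Saving = 327 − 270 = 57 bits.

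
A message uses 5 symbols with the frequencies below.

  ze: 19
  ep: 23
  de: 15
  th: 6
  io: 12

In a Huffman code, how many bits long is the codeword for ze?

2

Huffman merges, smallest pair first:
combine th(6), io(12) → 18
combine de(15), 18 → 33
combine ze(19), ep(23) → 42
combine 33, 42 → 75
The subtree containing ze is merged 2 times, so code length = 2.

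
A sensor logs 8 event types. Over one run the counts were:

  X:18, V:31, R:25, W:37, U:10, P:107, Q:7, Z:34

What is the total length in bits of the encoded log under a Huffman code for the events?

701

Build the Huffman tree bottom-up:
combine Q(7), U(10) → 17
combine 17, X(18) → 35
combine R(25), V(31) → 56
combine Z(34), 35 → 69
combine W(37), 56 → 93
combine 69, 93 → 162
combine P(107), 162 → 269
Each symbol's bit-cost is frequency × depth; summing gives 701 bits (equivalently 17 + 35 + 56 + 69 + 93 + 162 + 269).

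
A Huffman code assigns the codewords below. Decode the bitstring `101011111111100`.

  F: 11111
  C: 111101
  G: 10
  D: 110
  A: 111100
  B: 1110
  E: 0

GGFA

Read left to right; each codeword is recognised as soon as it completes (prefix code):
  10→G | 10→G | 11111→F | 111100→A
Decoded message: GGFA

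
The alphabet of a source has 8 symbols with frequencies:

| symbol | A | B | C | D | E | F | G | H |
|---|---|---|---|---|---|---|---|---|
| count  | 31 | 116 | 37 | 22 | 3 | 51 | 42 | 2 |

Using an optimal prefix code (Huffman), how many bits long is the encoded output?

Greedily combine the two least-frequent nodes:
H(2) + E(3) → 5
5 + D(22) → 27
27 + A(31) → 58
C(37) + G(42) → 79
F(51) + 58 → 109
79 + 109 → 188
B(116) + 188 → 304
Each symbol's bit-cost is frequency × depth; summing gives 770 bits (equivalently 5 + 27 + 58 + 79 + 109 + 188 + 304).

770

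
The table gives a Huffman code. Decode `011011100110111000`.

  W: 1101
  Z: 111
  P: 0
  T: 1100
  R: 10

Read left to right; each codeword is recognised as soon as it completes (prefix code):
  0→P | 1101→W | 1100→T | 1101→W | 1100→T | 0→P
Decoded message: PWTWTP

PWTWTP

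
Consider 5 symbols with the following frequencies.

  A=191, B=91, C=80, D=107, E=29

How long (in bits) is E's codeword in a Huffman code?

3

Huffman merges, smallest pair first:
combine E(29), C(80) → 109
combine B(91), D(107) → 198
combine 109, A(191) → 300
combine 198, 300 → 498
E sits 3 levels below the root, so its codeword is 3 bits.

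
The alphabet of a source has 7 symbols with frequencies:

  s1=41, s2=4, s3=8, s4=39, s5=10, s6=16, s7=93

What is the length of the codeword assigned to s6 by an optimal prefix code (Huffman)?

Build the tree from the bottom:
merge s2(4) and s3(8): 12
merge s5(10) and 12: 22
merge s6(16) and 22: 38
merge 38 and s4(39): 77
merge s1(41) and 77: 118
merge s7(93) and 118: 211
s6's leaf is at depth 4, giving a 4-bit codeword.

4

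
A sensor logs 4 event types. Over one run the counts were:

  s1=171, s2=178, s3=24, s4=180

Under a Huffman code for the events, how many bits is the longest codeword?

2

Merge the two lowest-weight nodes at each step:
merge s3(24) and s1(171): 195
merge s2(178) and s4(180): 358
merge 195 and 358: 553
The first pair merged (s3, s1) ends up deepest, at depth 2.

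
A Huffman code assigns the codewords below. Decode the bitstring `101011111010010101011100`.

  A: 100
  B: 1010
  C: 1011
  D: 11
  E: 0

Read left to right; each codeword is recognised as soon as it completes (prefix code):
  1010→B | 11→D | 11→D | 1010→B | 0→E | 1010→B | 1011→C | 100→A
Decoded message: BDDBEBCA

BDDBEBCA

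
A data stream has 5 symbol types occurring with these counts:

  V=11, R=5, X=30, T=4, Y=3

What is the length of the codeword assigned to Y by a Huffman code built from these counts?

Huffman merges, smallest pair first:
merge Y(3) and T(4): 7
merge R(5) and 7: 12
merge V(11) and 12: 23
merge 23 and X(30): 53
The subtree containing Y is merged 4 times, so code length = 4.

4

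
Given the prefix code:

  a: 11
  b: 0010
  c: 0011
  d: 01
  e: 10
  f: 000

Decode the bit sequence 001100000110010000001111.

cfcbfca

Read left to right; each codeword is recognised as soon as it completes (prefix code):
  0011→c | 000→f | 0011→c | 0010→b | 000→f | 0011→c | 11→a
Decoded message: cfcbfca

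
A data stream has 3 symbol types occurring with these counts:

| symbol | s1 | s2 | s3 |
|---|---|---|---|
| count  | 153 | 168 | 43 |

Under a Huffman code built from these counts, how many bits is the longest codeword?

Merge the two lowest-weight nodes at each step:
s3(43) + s1(153) → 196
s2(168) + 196 → 364
Maximum depth reached is 2.

2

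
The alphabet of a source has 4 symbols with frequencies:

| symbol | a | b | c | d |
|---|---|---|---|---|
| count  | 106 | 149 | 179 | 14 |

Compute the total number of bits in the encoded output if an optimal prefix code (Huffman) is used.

837

Build the Huffman tree bottom-up:
combine d(14), a(106) → 120
combine 120, b(149) → 269
combine c(179), 269 → 448
Total encoded bits = sum of merged weights = 120 + 269 + 448 = 837.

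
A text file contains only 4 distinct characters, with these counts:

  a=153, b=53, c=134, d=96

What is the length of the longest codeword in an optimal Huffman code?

Merge the two lowest-weight nodes at each step:
merge b(53) and d(96): 149
merge c(134) and 149: 283
merge a(153) and 283: 436
The rarest symbols sit at the bottom; the longest codeword is 3 bits.

3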